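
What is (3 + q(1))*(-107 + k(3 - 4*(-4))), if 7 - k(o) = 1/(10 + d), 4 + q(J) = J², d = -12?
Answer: 0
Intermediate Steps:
q(J) = -4 + J²
k(o) = 15/2 (k(o) = 7 - 1/(10 - 12) = 7 - 1/(-2) = 7 - 1*(-½) = 7 + ½ = 15/2)
(3 + q(1))*(-107 + k(3 - 4*(-4))) = (3 + (-4 + 1²))*(-107 + 15/2) = (3 + (-4 + 1))*(-199/2) = (3 - 3)*(-199/2) = 0*(-199/2) = 0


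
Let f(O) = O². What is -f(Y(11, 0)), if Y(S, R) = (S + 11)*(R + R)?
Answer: 0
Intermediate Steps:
Y(S, R) = 2*R*(11 + S) (Y(S, R) = (11 + S)*(2*R) = 2*R*(11 + S))
-f(Y(11, 0)) = -(2*0*(11 + 11))² = -(2*0*22)² = -1*0² = -1*0 = 0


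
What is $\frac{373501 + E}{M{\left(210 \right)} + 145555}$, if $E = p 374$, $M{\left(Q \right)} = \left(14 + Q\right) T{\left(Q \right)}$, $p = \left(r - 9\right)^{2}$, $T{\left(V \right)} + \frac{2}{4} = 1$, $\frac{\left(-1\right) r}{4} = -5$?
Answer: $\frac{418755}{145667} \approx 2.8747$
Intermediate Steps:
$r = 20$ ($r = \left(-4\right) \left(-5\right) = 20$)
$T{\left(V \right)} = \frac{1}{2}$ ($T{\left(V \right)} = - \frac{1}{2} + 1 = \frac{1}{2}$)
$p = 121$ ($p = \left(20 - 9\right)^{2} = 11^{2} = 121$)
$M{\left(Q \right)} = 7 + \frac{Q}{2}$ ($M{\left(Q \right)} = \left(14 + Q\right) \frac{1}{2} = 7 + \frac{Q}{2}$)
$E = 45254$ ($E = 121 \cdot 374 = 45254$)
$\frac{373501 + E}{M{\left(210 \right)} + 145555} = \frac{373501 + 45254}{\left(7 + \frac{1}{2} \cdot 210\right) + 145555} = \frac{418755}{\left(7 + 105\right) + 145555} = \frac{418755}{112 + 145555} = \frac{418755}{145667}$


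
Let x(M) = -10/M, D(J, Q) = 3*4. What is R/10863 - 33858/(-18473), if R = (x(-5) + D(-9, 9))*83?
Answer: 389265080/200672199 ≈ 1.9398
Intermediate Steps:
D(J, Q) = 12
R = 1162 (R = (-10/(-5) + 12)*83 = (-10*(-⅕) + 12)*83 = (2 + 12)*83 = 14*83 = 1162)
R/10863 - 33858/(-18473) = 1162/10863 - 33858/(-18473) = 1162*(1/10863) - 33858*(-1/18473) = 1162/10863 + 33858/18473 = 389265080/200672199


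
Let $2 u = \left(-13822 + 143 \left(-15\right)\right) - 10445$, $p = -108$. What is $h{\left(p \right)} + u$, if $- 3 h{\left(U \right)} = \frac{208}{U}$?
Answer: $- \frac{1069634}{81} \approx -13205.0$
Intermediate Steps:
$h{\left(U \right)} = - \frac{208}{3 U}$ ($h{\left(U \right)} = - \frac{208 \frac{1}{U}}{3} = - \frac{208}{3 U}$)
$u = -13206$ ($u = \frac{\left(-13822 + 143 \left(-15\right)\right) - 10445}{2} = \frac{\left(-13822 - 2145\right) - 10445}{2} = \frac{-15967 - 10445}{2} = \frac{1}{2} \left(-26412\right) = -13206$)
$h{\left(p \right)} + u = - \frac{208}{3 \left(-108\right)} - 13206 = \left(- \frac{208}{3}\right) \left(- \frac{1}{108}\right) - 13206 = \frac{52}{81} - 13206 = - \frac{1069634}{81}$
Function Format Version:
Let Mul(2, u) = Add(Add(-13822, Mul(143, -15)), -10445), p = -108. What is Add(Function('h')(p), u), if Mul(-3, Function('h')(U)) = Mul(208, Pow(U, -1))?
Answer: Rational(-1069634, 81) ≈ -13205.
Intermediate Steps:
Function('h')(U) = Mul(Rational(-208, 3), Pow(U, -1)) (Function('h')(U) = Mul(Rational(-1, 3), Mul(208, Pow(U, -1))) = Mul(Rational(-208, 3), Pow(U, -1)))
u = -13206 (u = Mul(Rational(1, 2), Add(Add(-13822, Mul(143, -15)), -10445)) = Mul(Rational(1, 2), Add(Add(-13822, -2145), -10445)) = Mul(Rational(1, 2), Add(-15967, -10445)) = Mul(Rational(1, 2), -26412) = -13206)
Add(Function('h')(p), u) = Add(Mul(Rational(-208, 3), Pow(-108, -1)), -13206) = Add(Mul(Rational(-208, 3), Rational(-1, 108)), -13206) = Add(Rational(52, 81), -13206) = Rational(-1069634, 81)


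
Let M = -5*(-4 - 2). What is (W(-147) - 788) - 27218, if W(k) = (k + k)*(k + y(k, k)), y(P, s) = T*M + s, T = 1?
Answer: 49610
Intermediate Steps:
M = 30 (M = -5*(-6) = 30)
y(P, s) = 30 + s (y(P, s) = 1*30 + s = 30 + s)
W(k) = 2*k*(30 + 2*k) (W(k) = (k + k)*(k + (30 + k)) = (2*k)*(30 + 2*k) = 2*k*(30 + 2*k))
(W(-147) - 788) - 27218 = (4*(-147)*(15 - 147) - 788) - 27218 = (4*(-147)*(-132) - 788) - 27218 = (77616 - 788) - 27218 = 76828 - 27218 = 49610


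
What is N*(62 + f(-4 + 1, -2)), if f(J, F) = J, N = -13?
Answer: -767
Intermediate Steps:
N*(62 + f(-4 + 1, -2)) = -13*(62 + (-4 + 1)) = -13*(62 - 3) = -13*59 = -767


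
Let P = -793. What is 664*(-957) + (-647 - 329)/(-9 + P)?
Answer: -254814160/401 ≈ -6.3545e+5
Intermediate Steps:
664*(-957) + (-647 - 329)/(-9 + P) = 664*(-957) + (-647 - 329)/(-9 - 793) = -635448 - 976/(-802) = -635448 - 976*(-1/802) = -635448 + 488/401 = -254814160/401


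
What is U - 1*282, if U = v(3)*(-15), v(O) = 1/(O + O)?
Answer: -569/2 ≈ -284.50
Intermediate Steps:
v(O) = 1/(2*O)
U = -5/2 (U = ((½)/3)*(-15) = ((½)*(⅓))*(-15) = (⅙)*(-15) = -5/2 ≈ -2.5000)
U - 1*282 = -5/2 - 1*282 = -5/2 - 282 = -569/2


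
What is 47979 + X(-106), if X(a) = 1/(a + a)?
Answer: 10171547/212 ≈ 47979.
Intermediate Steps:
X(a) = 1/(2*a)
47979 + X(-106) = 47979 + (½)/(-106) = 47979 + (½)*(-1/106) = 47979 - 1/212 = 10171547/212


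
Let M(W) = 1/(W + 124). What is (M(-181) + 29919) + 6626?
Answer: 2083064/57 ≈ 36545.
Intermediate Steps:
M(W) = 1/(124 + W)
(M(-181) + 29919) + 6626 = (1/(124 - 181) + 29919) + 6626 = (1/(-57) + 29919) + 6626 = (-1/57 + 29919) + 6626 = 1705382/57 + 6626 = 2083064/57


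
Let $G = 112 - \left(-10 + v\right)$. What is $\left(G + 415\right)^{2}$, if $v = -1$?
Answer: $289444$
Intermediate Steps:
$G = 123$ ($G = 112 + \left(10 - -1\right) = 112 + \left(10 + 1\right) = 112 + 11 = 123$)
$\left(G + 415\right)^{2} = \left(123 + 415\right)^{2} = 538^{2} = 289444$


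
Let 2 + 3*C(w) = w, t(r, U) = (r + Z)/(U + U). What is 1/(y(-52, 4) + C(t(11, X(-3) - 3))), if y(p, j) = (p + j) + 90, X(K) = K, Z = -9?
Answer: 18/743 ≈ 0.024226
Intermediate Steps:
y(p, j) = 90 + j + p (y(p, j) = (j + p) + 90 = 90 + j + p)
t(r, U) = (-9 + r)/(2*U) (t(r, U) = (r - 9)/(U + U) = (-9 + r)/((2*U)) = (-9 + r)*(1/(2*U)) = (-9 + r)/(2*U))
C(w) = -2/3 + w/3
1/(y(-52, 4) + C(t(11, X(-3) - 3))) = 1/((90 + 4 - 52) + (-2/3 + ((-9 + 11)/(2*(-3 - 3)))/3)) = 1/(42 + (-2/3 + ((1/2)*2/(-6))/3)) = 1/(42 + (-2/3 + ((1/2)*(-1/6)*2)/3)) = 1/(42 + (-2/3 + (1/3)*(-1/6))) = 1/(42 + (-2/3 - 1/18)) = 1/(42 - 13/18) = 1/(743/18) = 18/743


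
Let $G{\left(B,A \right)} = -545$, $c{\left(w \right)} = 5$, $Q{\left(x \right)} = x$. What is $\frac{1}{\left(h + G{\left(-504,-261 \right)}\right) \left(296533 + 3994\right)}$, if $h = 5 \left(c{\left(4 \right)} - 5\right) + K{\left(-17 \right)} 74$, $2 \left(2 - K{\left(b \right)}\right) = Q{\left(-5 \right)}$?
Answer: $- \frac{1}{63711724} \approx -1.5696 \cdot 10^{-8}$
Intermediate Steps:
$K{\left(b \right)} = \frac{9}{2}$ ($K{\left(b \right)} = 2 - - \frac{5}{2} = 2 + \frac{5}{2} = \frac{9}{2}$)
$h = 333$ ($h = 5 \left(5 - 5\right) + \frac{9}{2} \cdot 74 = 5 \cdot 0 + 333 = 0 + 333 = 333$)
$\frac{1}{\left(h + G{\left(-504,-261 \right)}\right) \left(296533 + 3994\right)} = \frac{1}{\left(333 - 545\right) \left(296533 + 3994\right)} = \frac{1}{\left(-212\right) 300527} = \frac{1}{-63711724} = - \frac{1}{63711724}$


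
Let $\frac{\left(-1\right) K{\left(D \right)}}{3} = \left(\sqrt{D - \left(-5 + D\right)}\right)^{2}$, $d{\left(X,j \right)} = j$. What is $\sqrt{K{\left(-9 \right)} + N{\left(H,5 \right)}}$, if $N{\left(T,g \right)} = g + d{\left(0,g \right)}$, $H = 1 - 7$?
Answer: $i \sqrt{5} \approx 2.2361 i$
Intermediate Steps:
$H = -6$
$N{\left(T,g \right)} = 2 g$ ($N{\left(T,g \right)} = g + g = 2 g$)
$K{\left(D \right)} = -15$ ($K{\left(D \right)} = - 3 \left(\sqrt{D - \left(-5 + D\right)}\right)^{2} = - 3 \left(\sqrt{5}\right)^{2} = \left(-3\right) 5 = -15$)
$\sqrt{K{\left(-9 \right)} + N{\left(H,5 \right)}} = \sqrt{-15 + 2 \cdot 5} = \sqrt{-15 + 10} = \sqrt{-5} = i \sqrt{5}$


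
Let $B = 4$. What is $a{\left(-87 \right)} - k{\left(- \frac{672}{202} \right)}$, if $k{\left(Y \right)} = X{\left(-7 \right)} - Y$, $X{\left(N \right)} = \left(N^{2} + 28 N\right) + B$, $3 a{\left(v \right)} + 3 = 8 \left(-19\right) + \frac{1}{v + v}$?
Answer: $\frac{4639783}{52722} \approx 88.005$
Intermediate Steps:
$a{\left(v \right)} = - \frac{155}{3} + \frac{1}{6 v}$ ($a{\left(v \right)} = -1 + \frac{8 \left(-19\right) + \frac{1}{v + v}}{3} = -1 + \frac{-152 + \frac{1}{2 v}}{3} = -1 - \left(\frac{152}{3} - \frac{1}{6 v}\right) = - \frac{155}{3} + \frac{1}{6 v}$)
$X{\left(N \right)} = 4 + N^{2} + 28 N$ ($X{\left(N \right)} = \left(N^{2} + 28 N\right) + 4 = 4 + N^{2} + 28 N$)
$k{\left(Y \right)} = -143 - Y$ ($k{\left(Y \right)} = \left(4 + \left(-7\right)^{2} + 28 \left(-7\right)\right) - Y = \left(4 + 49 - 196\right) - Y = -143 - Y$)
$a{\left(-87 \right)} - k{\left(- \frac{672}{202} \right)} = \frac{1 - -26970}{6 \left(-87\right)} - \left(-143 - - \frac{672}{202}\right) = \frac{1}{6} \left(- \frac{1}{87}\right) \left(1 + 26970\right) - \left(-143 - \left(-672\right) \frac{1}{202}\right) = \frac{1}{6} \left(- \frac{1}{87}\right) 26971 - \left(-143 - - \frac{336}{101}\right) = - \frac{26971}{522} - \left(-143 + \frac{336}{101}\right) = - \frac{26971}{522} - - \frac{14107}{101} = - \frac{26971}{522} + \frac{14107}{101} = \frac{4639783}{52722}$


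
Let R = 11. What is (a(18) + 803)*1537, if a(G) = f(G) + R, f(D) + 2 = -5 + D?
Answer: 1268025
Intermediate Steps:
f(D) = -7 + D (f(D) = -2 + (-5 + D) = -7 + D)
a(G) = 4 + G (a(G) = (-7 + G) + 11 = 4 + G)
(a(18) + 803)*1537 = ((4 + 18) + 803)*1537 = (22 + 803)*1537 = 825*1537 = 1268025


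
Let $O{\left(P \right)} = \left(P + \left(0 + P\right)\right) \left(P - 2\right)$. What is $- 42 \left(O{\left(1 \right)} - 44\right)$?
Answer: $1932$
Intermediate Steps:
$O{\left(P \right)} = 2 P \left(-2 + P\right)$ ($O{\left(P \right)} = \left(P + P\right) \left(-2 + P\right) = 2 P \left(-2 + P\right)$)
$- 42 \left(O{\left(1 \right)} - 44\right) = - 42 \left(2 \cdot 1 \left(-2 + 1\right) - 44\right) = - 42 \left(2 \cdot 1 \left(-1\right) - 44\right) = - 42 \left(-2 - 44\right) = \left(-42\right) \left(-46\right) = 1932$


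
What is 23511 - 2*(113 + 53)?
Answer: 23179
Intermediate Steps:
23511 - 2*(113 + 53) = 23511 - 2*166 = 23511 - 332 = 23179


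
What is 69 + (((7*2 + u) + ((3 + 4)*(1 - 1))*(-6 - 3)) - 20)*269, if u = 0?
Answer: -1545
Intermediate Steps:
69 + (((7*2 + u) + ((3 + 4)*(1 - 1))*(-6 - 3)) - 20)*269 = 69 + (((7*2 + 0) + ((3 + 4)*(1 - 1))*(-6 - 3)) - 20)*269 = 69 + (((14 + 0) + (7*0)*(-9)) - 20)*269 = 69 + ((14 + 0*(-9)) - 20)*269 = 69 + ((14 + 0) - 20)*269 = 69 + (14 - 20)*269 = 69 - 6*269 = 69 - 1614 = -1545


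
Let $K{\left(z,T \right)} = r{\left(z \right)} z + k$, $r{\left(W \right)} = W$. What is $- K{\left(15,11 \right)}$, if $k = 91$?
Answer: $-316$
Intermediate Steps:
$K{\left(z,T \right)} = 91 + z^{2}$ ($K{\left(z,T \right)} = z z + 91 = z^{2} + 91 = 91 + z^{2}$)
$- K{\left(15,11 \right)} = - (91 + 15^{2}) = - (91 + 225) = \left(-1\right) 316 = -316$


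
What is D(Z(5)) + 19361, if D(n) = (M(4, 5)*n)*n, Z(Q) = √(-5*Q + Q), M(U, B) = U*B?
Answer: 18961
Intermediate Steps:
M(U, B) = B*U
Z(Q) = 2*√(-Q) (Z(Q) = √(-4*Q) = 2*√(-Q))
D(n) = 20*n² (D(n) = ((5*4)*n)*n = (20*n)*n = 20*n²)
D(Z(5)) + 19361 = 20*(2*√(-1*5))² + 19361 = 20*(2*√(-5))² + 19361 = 20*(2*(I*√5))² + 19361 = 20*(2*I*√5)² + 19361 = 20*(-20) + 19361 = -400 + 19361 = 18961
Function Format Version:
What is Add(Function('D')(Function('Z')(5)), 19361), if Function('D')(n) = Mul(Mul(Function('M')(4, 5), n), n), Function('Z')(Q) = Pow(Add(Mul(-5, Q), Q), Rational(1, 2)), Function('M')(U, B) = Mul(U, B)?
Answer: 18961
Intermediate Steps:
Function('M')(U, B) = Mul(B, U)
Function('Z')(Q) = Mul(2, Pow(Mul(-1, Q), Rational(1, 2))) (Function('Z')(Q) = Pow(Mul(-4, Q), Rational(1, 2)) = Mul(2, Pow(Mul(-1, Q), Rational(1, 2))))
Function('D')(n) = Mul(20, Pow(n, 2)) (Function('D')(n) = Mul(Mul(Mul(5, 4), n), n) = Mul(Mul(20, n), n) = Mul(20, Pow(n, 2)))
Add(Function('D')(Function('Z')(5)), 19361) = Add(Mul(20, Pow(Mul(2, Pow(Mul(-1, 5), Rational(1, 2))), 2)), 19361) = Add(Mul(20, Pow(Mul(2, Pow(-5, Rational(1, 2))), 2)), 19361) = Add(Mul(20, Pow(Mul(2, Mul(I, Pow(5, Rational(1, 2)))), 2)), 19361) = Add(Mul(20, Pow(Mul(2, I, Pow(5, Rational(1, 2))), 2)), 19361) = Add(Mul(20, -20), 19361) = Add(-400, 19361) = 18961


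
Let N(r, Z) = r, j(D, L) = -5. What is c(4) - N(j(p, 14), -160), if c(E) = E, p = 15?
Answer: 9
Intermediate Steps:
c(4) - N(j(p, 14), -160) = 4 - 1*(-5) = 4 + 5 = 9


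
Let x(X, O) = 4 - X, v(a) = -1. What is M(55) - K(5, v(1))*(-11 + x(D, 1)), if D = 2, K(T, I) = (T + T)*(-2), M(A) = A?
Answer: -125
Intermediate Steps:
K(T, I) = -4*T (K(T, I) = (2*T)*(-2) = -4*T)
M(55) - K(5, v(1))*(-11 + x(D, 1)) = 55 - (-4*5)*(-11 + (4 - 1*2)) = 55 - (-20)*(-11 + (4 - 2)) = 55 - (-20)*(-11 + 2) = 55 - (-20)*(-9) = 55 - 1*180 = 55 - 180 = -125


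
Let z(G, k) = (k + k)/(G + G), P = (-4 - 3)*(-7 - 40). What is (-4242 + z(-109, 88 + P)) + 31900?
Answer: 3014305/109 ≈ 27654.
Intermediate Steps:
P = 329 (P = -7*(-47) = 329)
z(G, k) = k/G (z(G, k) = (2*k)/((2*G)) = (2*k)*(1/(2*G)) = k/G)
(-4242 + z(-109, 88 + P)) + 31900 = (-4242 + (88 + 329)/(-109)) + 31900 = (-4242 + 417*(-1/109)) + 31900 = (-4242 - 417/109) + 31900 = -462795/109 + 31900 = 3014305/109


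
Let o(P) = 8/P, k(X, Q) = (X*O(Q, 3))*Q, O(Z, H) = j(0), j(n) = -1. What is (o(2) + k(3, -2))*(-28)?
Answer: -280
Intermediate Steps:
O(Z, H) = -1
k(X, Q) = -Q*X (k(X, Q) = (X*(-1))*Q = (-X)*Q = -Q*X)
(o(2) + k(3, -2))*(-28) = (8/2 - 1*(-2)*3)*(-28) = (8*(½) + 6)*(-28) = (4 + 6)*(-28) = 10*(-28) = -280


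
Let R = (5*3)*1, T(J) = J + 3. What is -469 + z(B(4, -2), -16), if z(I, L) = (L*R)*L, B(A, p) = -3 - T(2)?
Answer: 3371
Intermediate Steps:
T(J) = 3 + J
B(A, p) = -8 (B(A, p) = -3 - (3 + 2) = -3 - 1*5 = -3 - 5 = -8)
R = 15 (R = 15*1 = 15)
z(I, L) = 15*L**2 (z(I, L) = (L*15)*L = (15*L)*L = 15*L**2)
-469 + z(B(4, -2), -16) = -469 + 15*(-16)**2 = -469 + 15*256 = -469 + 3840 = 3371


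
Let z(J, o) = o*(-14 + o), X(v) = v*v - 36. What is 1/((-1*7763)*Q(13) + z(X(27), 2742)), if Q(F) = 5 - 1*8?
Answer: 1/7503465 ≈ 1.3327e-7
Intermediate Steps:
X(v) = -36 + v² (X(v) = v² - 36 = -36 + v²)
Q(F) = -3 (Q(F) = 5 - 8 = -3)
1/((-1*7763)*Q(13) + z(X(27), 2742)) = 1/(-1*7763*(-3) + 2742*(-14 + 2742)) = 1/(-7763*(-3) + 2742*2728) = 1/(23289 + 7480176) = 1/7503465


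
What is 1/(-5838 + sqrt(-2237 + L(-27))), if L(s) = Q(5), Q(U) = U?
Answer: -973/5680746 - I*sqrt(62)/5680746 ≈ -0.00017128 - 1.3861e-6*I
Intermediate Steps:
L(s) = 5
1/(-5838 + sqrt(-2237 + L(-27))) = 1/(-5838 + sqrt(-2237 + 5)) = 1/(-5838 + sqrt(-2232)) = 1/(-5838 + 6*I*sqrt(62))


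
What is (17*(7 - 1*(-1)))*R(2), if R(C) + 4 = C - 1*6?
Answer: -1088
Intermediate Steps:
R(C) = -10 + C (R(C) = -4 + (C - 1*6) = -4 + (C - 6) = -4 + (-6 + C) = -10 + C)
(17*(7 - 1*(-1)))*R(2) = (17*(7 - 1*(-1)))*(-10 + 2) = (17*(7 + 1))*(-8) = (17*8)*(-8) = 136*(-8) = -1088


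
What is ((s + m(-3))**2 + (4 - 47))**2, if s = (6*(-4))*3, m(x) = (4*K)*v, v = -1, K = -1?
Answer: 20985561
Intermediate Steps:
m(x) = 4 (m(x) = (4*(-1))*(-1) = -4*(-1) = 4)
s = -72 (s = -24*3 = -72)
((s + m(-3))**2 + (4 - 47))**2 = ((-72 + 4)**2 + (4 - 47))**2 = ((-68)**2 - 43)**2 = (4624 - 43)**2 = 4581**2 = 20985561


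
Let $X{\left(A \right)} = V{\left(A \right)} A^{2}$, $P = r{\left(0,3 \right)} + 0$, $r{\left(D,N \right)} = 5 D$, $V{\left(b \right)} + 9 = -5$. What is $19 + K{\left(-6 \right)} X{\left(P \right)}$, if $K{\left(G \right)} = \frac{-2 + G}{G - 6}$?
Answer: $19$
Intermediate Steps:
$V{\left(b \right)} = -14$ ($V{\left(b \right)} = -9 - 5 = -14$)
$K{\left(G \right)} = \frac{-2 + G}{-6 + G}$
$P = 0$ ($P = 5 \cdot 0 + 0 = 0 + 0 = 0$)
$X{\left(A \right)} = - 14 A^{2}$
$19 + K{\left(-6 \right)} X{\left(P \right)} = 19 + \frac{-2 - 6}{-6 - 6} \left(- 14 \cdot 0^{2}\right) = 19 + \frac{1}{-12} \left(-8\right) \left(\left(-14\right) 0\right) = 19 + \left(- \frac{1}{12}\right) \left(-8\right) 0 = 19 + \frac{2}{3} \cdot 0 = 19 + 0 = 19$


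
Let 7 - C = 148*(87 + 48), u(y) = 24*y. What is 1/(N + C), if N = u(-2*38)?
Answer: -1/21797 ≈ -4.5878e-5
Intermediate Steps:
C = -19973 (C = 7 - 148*(87 + 48) = 7 - 148*135 = 7 - 1*19980 = 7 - 19980 = -19973)
N = -1824 (N = 24*(-2*38) = 24*(-76) = -1824)
1/(N + C) = 1/(-1824 - 19973) = 1/(-21797) = -1/21797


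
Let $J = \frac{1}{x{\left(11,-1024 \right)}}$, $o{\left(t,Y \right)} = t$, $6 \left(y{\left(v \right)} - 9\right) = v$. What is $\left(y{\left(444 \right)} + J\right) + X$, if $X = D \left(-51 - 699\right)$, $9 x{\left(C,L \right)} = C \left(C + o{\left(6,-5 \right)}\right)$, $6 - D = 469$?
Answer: $\frac{64951280}{187} \approx 3.4733 \cdot 10^{5}$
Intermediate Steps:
$D = -463$ ($D = 6 - 469 = -463$)
$y{\left(v \right)} = 9 + \frac{v}{6}$
$x{\left(C,L \right)} = \frac{C \left(6 + C\right)}{9}$ ($x{\left(C,L \right)} = \frac{C \left(C + 6\right)}{9} = \frac{C \left(6 + C\right)}{9}$)
$X = 347250$ ($X = - 463 \left(-51 - 699\right) = \left(-463\right) \left(-750\right) = 347250$)
$J = \frac{9}{187}$ ($J = \frac{1}{\frac{1}{9} \cdot 11 \left(6 + 11\right)} = \frac{1}{\frac{1}{9} \cdot 11 \cdot 17} = \frac{1}{\frac{187}{9}} = \frac{9}{187} \approx 0.048128$)
$\left(y{\left(444 \right)} + J\right) + X = \left(\left(9 + \frac{1}{6} \cdot 444\right) + \frac{9}{187}\right) + 347250 = \left(\left(9 + 74\right) + \frac{9}{187}\right) + 347250 = \left(83 + \frac{9}{187}\right) + 347250 = \frac{15530}{187} + 347250 = \frac{64951280}{187}$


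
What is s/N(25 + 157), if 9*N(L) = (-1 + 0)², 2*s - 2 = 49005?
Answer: 441063/2 ≈ 2.2053e+5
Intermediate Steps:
s = 49007/2 (s = 1 + (½)*49005 = 1 + 49005/2 = 49007/2 ≈ 24504.)
N(L) = ⅑ (N(L) = (-1 + 0)²/9 = (⅑)*(-1)² = (⅑)*1 = ⅑)
s/N(25 + 157) = 49007/(2*(⅑)) = (49007/2)*9 = 441063/2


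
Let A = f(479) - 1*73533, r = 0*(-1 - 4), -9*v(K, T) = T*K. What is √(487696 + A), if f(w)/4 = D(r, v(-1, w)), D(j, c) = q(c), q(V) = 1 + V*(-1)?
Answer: √3725587/3 ≈ 643.39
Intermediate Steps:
v(K, T) = -K*T/9 (v(K, T) = -T*K/9 = -K*T/9)
r = 0 (r = 0*(-5) = 0)
q(V) = 1 - V
D(j, c) = 1 - c
f(w) = 4 - 4*w/9 (f(w) = 4*(1 - (-1)*(-1)*w/9) = 4*(1 - w/9) = 4 - 4*w/9)
A = -663677/9 (A = (4 - 4/9*479) - 1*73533 = (4 - 1916/9) - 73533 = -1880/9 - 73533 = -663677/9 ≈ -73742.)
√(487696 + A) = √(487696 - 663677/9) = √(3725587/9) = √3725587/3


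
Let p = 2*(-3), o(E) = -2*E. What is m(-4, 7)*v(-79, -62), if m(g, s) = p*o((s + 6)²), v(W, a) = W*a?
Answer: 9933144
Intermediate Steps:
p = -6
m(g, s) = 12*(6 + s)² (m(g, s) = -(-12)*(s + 6)² = -(-12)*(6 + s)² = 12*(6 + s)²)
m(-4, 7)*v(-79, -62) = (12*(6 + 7)²)*(-79*(-62)) = (12*13²)*4898 = (12*169)*4898 = 2028*4898 = 9933144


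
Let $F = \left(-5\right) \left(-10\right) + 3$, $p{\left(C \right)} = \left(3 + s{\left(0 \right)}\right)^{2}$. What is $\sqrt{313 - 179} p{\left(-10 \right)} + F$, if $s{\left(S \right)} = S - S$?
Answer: $53 + 9 \sqrt{134} \approx 157.18$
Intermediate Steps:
$s{\left(S \right)} = 0$
$p{\left(C \right)} = 9$ ($p{\left(C \right)} = \left(3 + 0\right)^{2} = 3^{2} = 9$)
$F = 53$ ($F = 50 + 3 = 53$)
$\sqrt{313 - 179} p{\left(-10 \right)} + F = \sqrt{313 - 179} \cdot 9 + 53 = \sqrt{134} \cdot 9 + 53 = 9 \sqrt{134} + 53 = 53 + 9 \sqrt{134}$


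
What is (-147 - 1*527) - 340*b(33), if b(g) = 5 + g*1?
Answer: -13594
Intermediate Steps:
b(g) = 5 + g
(-147 - 1*527) - 340*b(33) = (-147 - 1*527) - 340*(5 + 33) = (-147 - 527) - 340*38 = -674 - 12920 = -13594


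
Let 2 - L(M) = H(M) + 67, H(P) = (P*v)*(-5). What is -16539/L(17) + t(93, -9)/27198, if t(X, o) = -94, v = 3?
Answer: -224922791/2583810 ≈ -87.051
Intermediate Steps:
H(P) = -15*P (H(P) = (P*3)*(-5) = (3*P)*(-5) = -15*P)
L(M) = -65 + 15*M (L(M) = 2 - (-15*M + 67) = 2 - (67 - 15*M) = 2 + (-67 + 15*M) = -65 + 15*M)
-16539/L(17) + t(93, -9)/27198 = -16539/(-65 + 15*17) - 94/27198 = -16539/(-65 + 255) - 94*1/27198 = -16539/190 - 47/13599 = -224922791/2583810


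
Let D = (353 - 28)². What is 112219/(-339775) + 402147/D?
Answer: 4991454602/1435549375 ≈ 3.4770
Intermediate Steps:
D = 105625 (D = 325² = 105625)
112219/(-339775) + 402147/D = 112219/(-339775) + 402147/105625 = 112219*(-1/339775) + 402147*(1/105625) = -112219/339775 + 402147/105625 = 4991454602/1435549375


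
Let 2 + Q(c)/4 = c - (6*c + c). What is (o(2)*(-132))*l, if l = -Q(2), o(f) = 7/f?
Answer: -25872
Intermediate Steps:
Q(c) = -8 - 24*c (Q(c) = -8 + 4*(c - (6*c + c)) = -8 + 4*(c - 7*c) = -8 + 4*(-6*c) = -8 - 24*c)
l = 56 (l = -(-8 - 24*2) = -(-8 - 48) = -1*(-56) = 56)
(o(2)*(-132))*l = ((7/2)*(-132))*56 = -462*56 = -25872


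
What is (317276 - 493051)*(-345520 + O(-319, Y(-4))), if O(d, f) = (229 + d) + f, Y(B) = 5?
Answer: 60748718875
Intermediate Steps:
O(d, f) = 229 + d + f
(317276 - 493051)*(-345520 + O(-319, Y(-4))) = (317276 - 493051)*(-345520 + (229 - 319 + 5)) = -175775*(-345520 - 85) = -175775*(-345605) = 60748718875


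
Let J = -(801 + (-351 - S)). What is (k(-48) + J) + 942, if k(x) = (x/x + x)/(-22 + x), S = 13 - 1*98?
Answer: 28537/70 ≈ 407.67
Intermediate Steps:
S = -85 (S = 13 - 98 = -85)
J = -535 (J = -(801 + (-351 - 1*(-85))) = -(801 + (-351 + 85)) = -(801 - 266) = -1*535 = -535)
k(x) = (1 + x)/(-22 + x)
(k(-48) + J) + 942 = ((1 - 48)/(-22 - 48) - 535) + 942 = (-47/(-70) - 535) + 942 = (-1/70*(-47) - 535) + 942 = (47/70 - 535) + 942 = -37403/70 + 942 = 28537/70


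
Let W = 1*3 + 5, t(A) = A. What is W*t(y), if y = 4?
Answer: 32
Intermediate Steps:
W = 8 (W = 3 + 5 = 8)
W*t(y) = 8*4 = 32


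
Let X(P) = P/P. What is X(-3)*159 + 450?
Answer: 609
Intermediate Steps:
X(P) = 1
X(-3)*159 + 450 = 1*159 + 450 = 159 + 450 = 609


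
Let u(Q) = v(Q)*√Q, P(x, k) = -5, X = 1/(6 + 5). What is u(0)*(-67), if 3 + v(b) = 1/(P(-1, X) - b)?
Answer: 0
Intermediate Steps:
X = 1/11 ≈ 0.090909
v(b) = -3 + 1/(-5 - b)
u(Q) = √Q*(-16 - 3*Q)/(5 + Q) (u(Q) = ((-16 - 3*Q)/(5 + Q))*√Q = √Q*(-16 - 3*Q)/(5 + Q))
u(0)*(-67) = (√0*(-16 - 3*0)/(5 + 0))*(-67) = (0*(-16 + 0)/5)*(-67) = (0*(⅕)*(-16))*(-67) = 0*(-67) = 0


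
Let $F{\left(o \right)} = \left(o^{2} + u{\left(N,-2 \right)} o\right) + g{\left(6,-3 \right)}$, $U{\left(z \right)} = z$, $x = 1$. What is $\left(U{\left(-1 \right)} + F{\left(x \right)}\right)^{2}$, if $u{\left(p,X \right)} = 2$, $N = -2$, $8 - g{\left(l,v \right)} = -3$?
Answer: $169$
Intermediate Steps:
$g{\left(l,v \right)} = 11$ ($g{\left(l,v \right)} = 8 - -3 = 8 + 3 = 11$)
$F{\left(o \right)} = 11 + o^{2} + 2 o$ ($F{\left(o \right)} = \left(o^{2} + 2 o\right) + 11 = 11 + o^{2} + 2 o$)
$\left(U{\left(-1 \right)} + F{\left(x \right)}\right)^{2} = \left(-1 + \left(11 + 1^{2} + 2 \cdot 1\right)\right)^{2} = \left(-1 + \left(11 + 1 + 2\right)\right)^{2} = \left(-1 + 14\right)^{2} = 13^{2} = 169$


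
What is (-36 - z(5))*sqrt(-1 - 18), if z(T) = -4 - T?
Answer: -27*I*sqrt(19) ≈ -117.69*I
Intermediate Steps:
(-36 - z(5))*sqrt(-1 - 18) = (-36 - (-4 - 1*5))*sqrt(-1 - 18) = (-36 - (-4 - 5))*sqrt(-19) = (-36 - 1*(-9))*(I*sqrt(19)) = (-36 + 9)*(I*sqrt(19)) = -27*I*sqrt(19)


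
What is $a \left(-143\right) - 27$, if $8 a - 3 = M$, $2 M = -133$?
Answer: $\frac{17729}{16} \approx 1108.1$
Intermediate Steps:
$M = - \frac{133}{2}$ ($M = \frac{1}{2} \left(-133\right) = - \frac{133}{2} \approx -66.5$)
$a = - \frac{127}{16}$ ($a = \frac{3}{8} + \frac{1}{8} \left(- \frac{133}{2}\right) = \frac{3}{8} - \frac{133}{16} = - \frac{127}{16} \approx -7.9375$)
$a \left(-143\right) - 27 = \left(- \frac{127}{16}\right) \left(-143\right) - 27 = \frac{18161}{16} - 27 = \frac{17729}{16}$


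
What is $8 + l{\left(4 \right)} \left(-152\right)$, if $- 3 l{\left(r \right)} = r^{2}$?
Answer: $\frac{2456}{3} \approx 818.67$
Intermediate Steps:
$l{\left(r \right)} = - \frac{r^{2}}{3}$
$8 + l{\left(4 \right)} \left(-152\right) = 8 + - \frac{4^{2}}{3} \left(-152\right) = 8 + \left(- \frac{1}{3}\right) 16 \left(-152\right) = 8 - - \frac{2432}{3} = 8 + \frac{2432}{3} = \frac{2456}{3}$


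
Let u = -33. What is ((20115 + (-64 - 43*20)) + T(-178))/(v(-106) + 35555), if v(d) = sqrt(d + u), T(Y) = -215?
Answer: 168672920/316039541 - 4744*I*sqrt(139)/316039541 ≈ 0.53371 - 0.00017697*I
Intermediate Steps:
v(d) = sqrt(-33 + d) (v(d) = sqrt(d - 33) = sqrt(-33 + d))
((20115 + (-64 - 43*20)) + T(-178))/(v(-106) + 35555) = ((20115 + (-64 - 43*20)) - 215)/(sqrt(-33 - 106) + 35555) = ((20115 + (-64 - 860)) - 215)/(sqrt(-139) + 35555) = ((20115 - 924) - 215)/(I*sqrt(139) + 35555) = (19191 - 215)/(35555 + I*sqrt(139)) = 18976/(35555 + I*sqrt(139))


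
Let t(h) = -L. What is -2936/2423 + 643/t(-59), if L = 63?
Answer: -1742957/152649 ≈ -11.418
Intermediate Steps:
t(h) = -63 (t(h) = -1*63 = -63)
-2936/2423 + 643/t(-59) = -2936/2423 + 643/(-63) = -2936*1/2423 + 643*(-1/63) = -2936/2423 - 643/63 = -1742957/152649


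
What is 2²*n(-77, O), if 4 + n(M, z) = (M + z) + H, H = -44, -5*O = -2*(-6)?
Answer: -2548/5 ≈ -509.60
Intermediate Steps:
O = -12/5 (O = -(-2)*(-6)/5 = -⅕*12 = -12/5 ≈ -2.4000)
n(M, z) = -48 + M + z (n(M, z) = -4 + ((M + z) - 44) = -4 + (-44 + M + z) = -48 + M + z)
2²*n(-77, O) = 2²*(-48 - 77 - 12/5) = 4*(-637/5) = -2548/5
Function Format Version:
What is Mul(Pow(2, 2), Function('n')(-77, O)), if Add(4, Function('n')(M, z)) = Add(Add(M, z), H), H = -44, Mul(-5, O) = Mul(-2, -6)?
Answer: Rational(-2548, 5) ≈ -509.60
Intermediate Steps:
O = Rational(-12, 5) (O = Mul(Rational(-1, 5), Mul(-2, -6)) = Mul(Rational(-1, 5), 12) = Rational(-12, 5) ≈ -2.4000)
Function('n')(M, z) = Add(-48, M, z) (Function('n')(M, z) = Add(-4, Add(Add(M, z), -44)) = Add(-4, Add(-44, M, z)) = Add(-48, M, z))
Mul(Pow(2, 2), Function('n')(-77, O)) = Mul(Pow(2, 2), Add(-48, -77, Rational(-12, 5))) = Mul(4, Rational(-637, 5)) = Rational(-2548, 5)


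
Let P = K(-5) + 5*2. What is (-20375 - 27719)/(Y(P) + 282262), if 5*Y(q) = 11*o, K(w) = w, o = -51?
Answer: -240470/1410749 ≈ -0.17046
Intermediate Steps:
P = 5 (P = -5 + 5*2 = -5 + 10 = 5)
Y(q) = -561/5 (Y(q) = (11*(-51))/5 = (⅕)*(-561) = -561/5)
(-20375 - 27719)/(Y(P) + 282262) = (-20375 - 27719)/(-561/5 + 282262) = -48094/1410749/5 = -48094*5/1410749 = -240470/1410749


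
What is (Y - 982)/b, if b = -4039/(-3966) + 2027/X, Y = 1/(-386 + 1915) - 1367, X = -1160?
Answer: 8261731653600/2564012209 ≈ 3222.2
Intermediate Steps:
Y = -2090142/1529 (Y = 1/1529 - 1367 = -2090142/1529 ≈ -1367.0)
b = -1676921/2300280 (b = -4039/(-3966) + 2027/(-1160) = -4039*(-1/3966) + 2027*(-1/1160) = 4039/3966 - 2027/1160 = -1676921/2300280 ≈ -0.72901)
(Y - 982)/b = (-2090142/1529 - 982)/(-1676921/2300280) = -3591620/1529*(-2300280/1676921) = 8261731653600/2564012209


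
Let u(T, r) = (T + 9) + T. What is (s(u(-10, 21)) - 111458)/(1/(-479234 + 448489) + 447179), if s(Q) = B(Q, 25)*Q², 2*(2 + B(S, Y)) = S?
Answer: -6909354595/27497036708 ≈ -0.25128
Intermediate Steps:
u(T, r) = 9 + 2*T (u(T, r) = (9 + T) + T = 9 + 2*T)
B(S, Y) = -2 + S/2
s(Q) = Q²*(-2 + Q/2) (s(Q) = (-2 + Q/2)*Q² = Q²*(-2 + Q/2))
(s(u(-10, 21)) - 111458)/(1/(-479234 + 448489) + 447179) = ((9 + 2*(-10))²*(-4 + (9 + 2*(-10)))/2 - 111458)/(1/(-479234 + 448489) + 447179) = ((9 - 20)²*(-4 + (9 - 20))/2 - 111458)/(1/(-30745) + 447179) = ((½)*(-11)²*(-4 - 11) - 111458)/(-1/30745 + 447179) = ((½)*121*(-15) - 111458)/(13748518354/30745) = (-1815/2 - 111458)*(30745/13748518354) = -224731/2*30745/13748518354 = -6909354595/27497036708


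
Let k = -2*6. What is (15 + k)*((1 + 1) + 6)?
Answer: 24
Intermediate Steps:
k = -12
(15 + k)*((1 + 1) + 6) = (15 - 12)*((1 + 1) + 6) = 3*(2 + 6) = 3*8 = 24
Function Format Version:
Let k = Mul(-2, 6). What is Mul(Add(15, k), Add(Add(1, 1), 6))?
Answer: 24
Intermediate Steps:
k = -12
Mul(Add(15, k), Add(Add(1, 1), 6)) = Mul(Add(15, -12), Add(Add(1, 1), 6)) = Mul(3, Add(2, 6)) = Mul(3, 8) = 24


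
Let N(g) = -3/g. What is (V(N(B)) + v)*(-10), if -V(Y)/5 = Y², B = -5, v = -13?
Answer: 148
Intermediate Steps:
V(Y) = -5*Y²
(V(N(B)) + v)*(-10) = (-5*(-3/(-5))² - 13)*(-10) = (-5*(-3*(-⅕))² - 13)*(-10) = (-5*(⅗)² - 13)*(-10) = (-5*9/25 - 13)*(-10) = (-9/5 - 13)*(-10) = -74/5*(-10) = 148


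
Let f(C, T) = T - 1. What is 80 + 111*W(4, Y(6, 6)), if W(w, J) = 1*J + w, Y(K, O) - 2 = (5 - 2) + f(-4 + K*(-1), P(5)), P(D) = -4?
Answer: 524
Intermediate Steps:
f(C, T) = -1 + T
Y(K, O) = 0 (Y(K, O) = 2 + ((5 - 2) + (-1 - 4)) = 2 + (3 - 5) = 2 - 2 = 0)
W(w, J) = J + w
80 + 111*W(4, Y(6, 6)) = 80 + 111*(0 + 4) = 80 + 111*4 = 80 + 444 = 524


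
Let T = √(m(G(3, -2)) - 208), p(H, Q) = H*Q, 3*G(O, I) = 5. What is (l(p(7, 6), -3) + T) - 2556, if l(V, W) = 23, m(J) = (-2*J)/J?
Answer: -2533 + I*√210 ≈ -2533.0 + 14.491*I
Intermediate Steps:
G(O, I) = 5/3 (G(O, I) = (⅓)*5 = 5/3)
m(J) = -2
T = I*√210 (T = √(-2 - 208) = √(-210) = I*√210 ≈ 14.491*I)
(l(p(7, 6), -3) + T) - 2556 = (23 + I*√210) - 2556 = -2533 + I*√210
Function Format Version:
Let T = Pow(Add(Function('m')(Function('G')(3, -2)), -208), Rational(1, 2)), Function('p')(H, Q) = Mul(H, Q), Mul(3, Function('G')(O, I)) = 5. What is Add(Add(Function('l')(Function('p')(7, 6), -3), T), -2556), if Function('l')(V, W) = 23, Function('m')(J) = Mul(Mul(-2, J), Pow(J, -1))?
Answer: Add(-2533, Mul(I, Pow(210, Rational(1, 2)))) ≈ Add(-2533.0, Mul(14.491, I))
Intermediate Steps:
Function('G')(O, I) = Rational(5, 3) (Function('G')(O, I) = Mul(Rational(1, 3), 5) = Rational(5, 3))
Function('m')(J) = -2
T = Mul(I, Pow(210, Rational(1, 2))) (T = Pow(Add(-2, -208), Rational(1, 2)) = Pow(-210, Rational(1, 2)) = Mul(I, Pow(210, Rational(1, 2))) ≈ Mul(14.491, I))
Add(Add(Function('l')(Function('p')(7, 6), -3), T), -2556) = Add(Add(23, Mul(I, Pow(210, Rational(1, 2)))), -2556) = Add(-2533, Mul(I, Pow(210, Rational(1, 2))))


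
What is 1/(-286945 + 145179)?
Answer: -1/141766 ≈ -7.0539e-6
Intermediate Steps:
1/(-286945 + 145179) = 1/(-141766) = -1/141766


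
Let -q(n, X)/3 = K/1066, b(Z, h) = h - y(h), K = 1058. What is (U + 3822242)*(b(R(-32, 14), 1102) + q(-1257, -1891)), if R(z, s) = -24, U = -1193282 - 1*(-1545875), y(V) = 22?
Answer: 2396576556255/533 ≈ 4.4964e+9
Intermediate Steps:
U = 352593 (U = -1193282 + 1545875 = 352593)
b(Z, h) = -22 + h (b(Z, h) = h - 1*22 = h - 22 = -22 + h)
q(n, X) = -1587/533 (q(n, X) = -3174/1066 = -3*529/533 = -1587/533)
(U + 3822242)*(b(R(-32, 14), 1102) + q(-1257, -1891)) = (352593 + 3822242)*((-22 + 1102) - 1587/533) = 4174835*(1080 - 1587/533) = 4174835*(574053/533) = 2396576556255/533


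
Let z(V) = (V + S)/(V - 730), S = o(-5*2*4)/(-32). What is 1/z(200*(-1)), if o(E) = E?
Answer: 248/53 ≈ 4.6792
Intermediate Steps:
S = 5/4 (S = (-5*2*4)/(-32) = -10*4*(-1/32) = -40*(-1/32) = 5/4 ≈ 1.2500)
z(V) = (5/4 + V)/(-730 + V) (z(V) = (V + 5/4)/(V - 730) = (5/4 + V)/(-730 + V))
1/z(200*(-1)) = 1/((5/4 + 200*(-1))/(-730 + 200*(-1))) = 1/((5/4 - 200)/(-730 - 200)) = 1/(-795/4/(-930)) = 1/(-1/930*(-795/4)) = 1/(53/248) = 248/53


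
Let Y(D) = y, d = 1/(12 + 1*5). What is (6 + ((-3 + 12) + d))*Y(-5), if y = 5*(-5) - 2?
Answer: -6912/17 ≈ -406.59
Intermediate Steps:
d = 1/17 (d = 1/(12 + 5) = 1/17 ≈ 0.058824)
y = -27 (y = -25 - 2 = -27)
Y(D) = -27
(6 + ((-3 + 12) + d))*Y(-5) = (6 + ((-3 + 12) + 1/17))*(-27) = (6 + (9 + 1/17))*(-27) = (6 + 154/17)*(-27) = (256/17)*(-27) = -6912/17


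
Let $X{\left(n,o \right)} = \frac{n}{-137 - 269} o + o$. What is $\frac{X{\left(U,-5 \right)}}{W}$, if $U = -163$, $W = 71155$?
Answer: $- \frac{569}{5777786} \approx -9.8481 \cdot 10^{-5}$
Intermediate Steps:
$X{\left(n,o \right)} = o - \frac{n o}{406}$ ($X{\left(n,o \right)} = \frac{n}{-406} o + o = - \frac{n}{406} o + o = - \frac{n o}{406} + o = o - \frac{n o}{406}$)
$\frac{X{\left(U,-5 \right)}}{W} = \frac{\frac{1}{406} \left(-5\right) \left(406 - -163\right)}{71155} = \frac{1}{406} \left(-5\right) \left(406 + 163\right) \frac{1}{71155} = \frac{1}{406} \left(-5\right) 569 \cdot \frac{1}{71155} = \left(- \frac{2845}{406}\right) \frac{1}{71155} = - \frac{569}{5777786}$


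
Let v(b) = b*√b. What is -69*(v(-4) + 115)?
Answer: -7935 + 552*I ≈ -7935.0 + 552.0*I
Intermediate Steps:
v(b) = b^(3/2)
-69*(v(-4) + 115) = -69*((-4)^(3/2) + 115) = -69*(-8*I + 115) = -69*(115 - 8*I) = -7935 + 552*I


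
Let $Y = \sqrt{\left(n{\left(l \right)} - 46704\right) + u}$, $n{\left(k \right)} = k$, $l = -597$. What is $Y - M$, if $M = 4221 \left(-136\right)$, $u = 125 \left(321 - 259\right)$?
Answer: $574056 + i \sqrt{39551} \approx 5.7406 \cdot 10^{5} + 198.87 i$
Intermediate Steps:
$u = 7750$ ($u = 125 \cdot 62 = 7750$)
$M = -574056$
$Y = i \sqrt{39551}$ ($Y = \sqrt{\left(-597 - 46704\right) + 7750} = \sqrt{-47301 + 7750} = \sqrt{-39551} = i \sqrt{39551} \approx 198.87 i$)
$Y - M = i \sqrt{39551} - -574056 = i \sqrt{39551} + 574056 = 574056 + i \sqrt{39551}$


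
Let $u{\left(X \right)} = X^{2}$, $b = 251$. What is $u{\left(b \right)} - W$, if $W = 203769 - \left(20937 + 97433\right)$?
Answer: $-22398$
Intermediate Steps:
$W = 85399$ ($W = 203769 - 118370 = 85399$)
$u{\left(b \right)} - W = 251^{2} - 85399 = 63001 - 85399 = -22398$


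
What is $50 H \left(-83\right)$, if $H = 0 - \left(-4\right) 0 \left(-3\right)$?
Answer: $0$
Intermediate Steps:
$H = 0$ ($H = 0 - 0 \left(-3\right) = 0 - 0 = 0 + 0 = 0$)
$50 H \left(-83\right) = 50 \cdot 0 \left(-83\right) = 0 \left(-83\right) = 0$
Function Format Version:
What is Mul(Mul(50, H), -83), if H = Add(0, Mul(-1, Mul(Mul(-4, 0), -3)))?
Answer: 0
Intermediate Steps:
H = 0 (H = Add(0, Mul(-1, Mul(0, -3))) = Add(0, Mul(-1, 0)) = Add(0, 0) = 0)
Mul(Mul(50, H), -83) = Mul(Mul(50, 0), -83) = Mul(0, -83) = 0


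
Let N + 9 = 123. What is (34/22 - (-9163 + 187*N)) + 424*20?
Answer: -40408/11 ≈ -3673.5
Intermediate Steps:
N = 114 (N = -9 + 123 = 114)
(34/22 - (-9163 + 187*N)) + 424*20 = (34/22 - 187/(1/(-49 + 114))) + 424*20 = (34*(1/22) - 187/(1/65)) + 8480 = (17/11 - 187/1/65) + 8480 = (17/11 - 187*65) + 8480 = (17/11 - 12155) + 8480 = -133688/11 + 8480 = -40408/11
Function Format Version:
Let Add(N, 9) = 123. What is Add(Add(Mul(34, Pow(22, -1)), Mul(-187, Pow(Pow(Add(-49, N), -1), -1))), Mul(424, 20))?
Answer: Rational(-40408, 11) ≈ -3673.5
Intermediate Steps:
N = 114 (N = Add(-9, 123) = 114)
Add(Add(Mul(34, Pow(22, -1)), Mul(-187, Pow(Pow(Add(-49, N), -1), -1))), Mul(424, 20)) = Add(Add(Mul(34, Pow(22, -1)), Mul(-187, Pow(Pow(Add(-49, 114), -1), -1))), Mul(424, 20)) = Add(Add(Mul(34, Rational(1, 22)), Mul(-187, Pow(Pow(65, -1), -1))), 8480) = Add(Add(Rational(17, 11), Mul(-187, Pow(Rational(1, 65), -1))), 8480) = Add(Add(Rational(17, 11), Mul(-187, 65)), 8480) = Add(Add(Rational(17, 11), -12155), 8480) = Add(Rational(-133688, 11), 8480) = Rational(-40408, 11)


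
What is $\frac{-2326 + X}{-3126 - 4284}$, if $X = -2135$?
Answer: $\frac{1487}{2470} \approx 0.60202$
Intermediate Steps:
$\frac{-2326 + X}{-3126 - 4284} = \frac{-2326 - 2135}{-3126 - 4284} = - \frac{4461}{-7410} = \left(-4461\right) \left(- \frac{1}{7410}\right) = \frac{1487}{2470}$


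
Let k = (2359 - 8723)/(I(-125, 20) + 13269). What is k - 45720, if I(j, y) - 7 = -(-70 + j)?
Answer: -615900484/13471 ≈ -45721.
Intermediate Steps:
I(j, y) = 77 - j (I(j, y) = 7 - (-70 + j) = 7 + (70 - j) = 77 - j)
k = -6364/13471 (k = (2359 - 8723)/((77 - 1*(-125)) + 13269) = -6364/((77 + 125) + 13269) = -6364/(202 + 13269) = -6364/13471 ≈ -0.47242)
k - 45720 = -6364/13471 - 45720 = -615900484/13471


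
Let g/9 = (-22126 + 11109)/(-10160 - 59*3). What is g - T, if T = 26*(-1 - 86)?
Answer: 23481447/10337 ≈ 2271.6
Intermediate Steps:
g = 99153/10337 (g = 9*((-22126 + 11109)/(-10160 - 59*3)) = 9*(-11017/(-10160 - 177)) = 9*(-11017/(-10337)) = 9*(-11017*(-1/10337)) = 9*(11017/10337) = 99153/10337 ≈ 9.5920)
T = -2262 (T = 26*(-87) = -2262)
g - T = 99153/10337 - 1*(-2262) = 99153/10337 + 2262 = 23481447/10337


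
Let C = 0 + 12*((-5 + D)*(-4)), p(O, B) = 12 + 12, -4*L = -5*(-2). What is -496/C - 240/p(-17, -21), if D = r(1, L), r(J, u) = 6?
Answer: ⅓ ≈ 0.33333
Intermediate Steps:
L = -5/2 (L = -(-5)*(-2)/4 = -¼*10 = -5/2 ≈ -2.5000)
D = 6
p(O, B) = 24
C = -48 (C = 0 + 12*((-5 + 6)*(-4)) = 0 + 12*(1*(-4)) = 0 + 12*(-4) = 0 - 48 = -48)
-496/C - 240/p(-17, -21) = -496/(-48) - 240/24 = -496*(-1/48) - 240*1/24 = 31/3 - 10 = ⅓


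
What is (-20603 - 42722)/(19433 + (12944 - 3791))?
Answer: -63325/28586 ≈ -2.2152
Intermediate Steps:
(-20603 - 42722)/(19433 + (12944 - 3791)) = -63325/(19433 + 9153) = -63325/28586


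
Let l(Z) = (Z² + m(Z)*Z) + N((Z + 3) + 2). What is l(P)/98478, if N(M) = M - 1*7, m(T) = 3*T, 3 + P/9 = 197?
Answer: 6097904/49239 ≈ 123.84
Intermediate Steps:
P = 1746 (P = -27 + 9*197 = -27 + 1773 = 1746)
N(M) = -7 + M (N(M) = M - 7 = -7 + M)
l(Z) = -2 + Z + 4*Z² (l(Z) = (Z² + (3*Z)*Z) + (-7 + ((Z + 3) + 2)) = (Z² + 3*Z²) + (-7 + ((3 + Z) + 2)) = 4*Z² + (-7 + (5 + Z)) = 4*Z² + (-2 + Z) = -2 + Z + 4*Z²)
l(P)/98478 = (-2 + 1746 + 4*1746²)/98478 = (-2 + 1746 + 4*3048516)*(1/98478) = (-2 + 1746 + 12194064)*(1/98478) = 12195808*(1/98478) = 6097904/49239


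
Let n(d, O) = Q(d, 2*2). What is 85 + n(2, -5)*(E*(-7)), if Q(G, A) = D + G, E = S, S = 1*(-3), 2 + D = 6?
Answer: 211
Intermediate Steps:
D = 4 (D = -2 + 6 = 4)
S = -3
E = -3
Q(G, A) = 4 + G
n(d, O) = 4 + d
85 + n(2, -5)*(E*(-7)) = 85 + (4 + 2)*(-3*(-7)) = 85 + 6*21 = 85 + 126 = 211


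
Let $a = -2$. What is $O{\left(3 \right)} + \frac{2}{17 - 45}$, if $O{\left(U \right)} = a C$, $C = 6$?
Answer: $- \frac{169}{14} \approx -12.071$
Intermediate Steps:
$O{\left(U \right)} = -12$ ($O{\left(U \right)} = \left(-2\right) 6 = -12$)
$O{\left(3 \right)} + \frac{2}{17 - 45} = -12 + \frac{2}{17 - 45} = -12 + \frac{2}{-28} = -12 + 2 \left(- \frac{1}{28}\right) = -12 - \frac{1}{14} = - \frac{169}{14}$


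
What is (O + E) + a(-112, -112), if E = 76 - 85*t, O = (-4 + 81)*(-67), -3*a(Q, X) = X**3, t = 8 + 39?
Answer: 1377694/3 ≈ 4.5923e+5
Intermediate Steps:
t = 47
a(Q, X) = -X**3/3
O = -5159 (O = 77*(-67) = -5159)
E = -3919 (E = 76 - 85*47 = 76 - 3995 = -3919)
(O + E) + a(-112, -112) = (-5159 - 3919) - 1/3*(-112)**3 = -9078 - 1/3*(-1404928) = -9078 + 1404928/3 = 1377694/3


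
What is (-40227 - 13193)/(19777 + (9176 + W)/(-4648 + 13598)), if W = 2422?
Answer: -119527250/44253937 ≈ -2.7009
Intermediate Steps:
(-40227 - 13193)/(19777 + (9176 + W)/(-4648 + 13598)) = (-40227 - 13193)/(19777 + (9176 + 2422)/(-4648 + 13598)) = -53420/(19777 + 11598/8950) = -53420/(19777 + 11598*(1/8950)) = -53420/(19777 + 5799/4475) = -53420/88507874/4475 = -53420*4475/88507874 = -119527250/44253937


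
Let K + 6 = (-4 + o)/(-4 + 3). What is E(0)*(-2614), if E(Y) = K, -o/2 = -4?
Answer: 26140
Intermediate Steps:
o = 8 (o = -2*(-4) = 8)
K = -10 (K = -6 + (-4 + 8)/(-4 + 3) = -6 + 4/(-1) = -6 + 4*(-1) = -6 - 4 = -10)
E(Y) = -10
E(0)*(-2614) = -10*(-2614) = 26140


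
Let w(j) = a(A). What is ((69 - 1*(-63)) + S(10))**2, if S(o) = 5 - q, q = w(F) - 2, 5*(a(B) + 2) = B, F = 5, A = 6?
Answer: 488601/25 ≈ 19544.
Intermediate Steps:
a(B) = -2 + B/5
w(j) = -4/5 (w(j) = -2 + (1/5)*6 = -2 + 6/5 = -4/5)
q = -14/5 (q = -4/5 - 2 = -14/5 ≈ -2.8000)
S(o) = 39/5 (S(o) = 5 - 1*(-14/5) = 5 + 14/5 = 39/5)
((69 - 1*(-63)) + S(10))**2 = ((69 - 1*(-63)) + 39/5)**2 = ((69 + 63) + 39/5)**2 = (132 + 39/5)**2 = (699/5)**2 = 488601/25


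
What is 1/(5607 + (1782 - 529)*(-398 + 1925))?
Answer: 1/1918938 ≈ 5.2112e-7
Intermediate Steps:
1/(5607 + (1782 - 529)*(-398 + 1925)) = 1/(5607 + 1253*1527) = 1/(5607 + 1913331) = 1/1918938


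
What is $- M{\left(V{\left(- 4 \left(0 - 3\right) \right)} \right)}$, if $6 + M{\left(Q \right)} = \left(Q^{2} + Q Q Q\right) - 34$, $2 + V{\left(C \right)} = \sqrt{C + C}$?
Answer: $164 - 64 \sqrt{6} \approx 7.2327$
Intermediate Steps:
$V{\left(C \right)} = -2 + \sqrt{2} \sqrt{C}$ ($V{\left(C \right)} = -2 + \sqrt{C + C} = -2 + \sqrt{2 C} = -2 + \sqrt{2} \sqrt{C}$)
$M{\left(Q \right)} = -40 + Q^{2} + Q^{3}$ ($M{\left(Q \right)} = -6 - \left(34 - Q^{2} - Q Q Q\right) = -6 - \left(34 - Q^{2} - Q^{2} Q\right) = -6 - \left(34 - Q^{2} - Q^{3}\right) = -6 + \left(-34 + Q^{2} + Q^{3}\right) = -40 + Q^{2} + Q^{3}$)
$- M{\left(V{\left(- 4 \left(0 - 3\right) \right)} \right)} = - (-40 + \left(-2 + \sqrt{2} \sqrt{- 4 \left(0 - 3\right)}\right)^{2} + \left(-2 + \sqrt{2} \sqrt{- 4 \left(0 - 3\right)}\right)^{3}) = - (-40 + \left(-2 + \sqrt{2} \sqrt{\left(-4\right) \left(-3\right)}\right)^{2} + \left(-2 + \sqrt{2} \sqrt{\left(-4\right) \left(-3\right)}\right)^{3}) = - (-40 + \left(-2 + \sqrt{2} \sqrt{12}\right)^{2} + \left(-2 + \sqrt{2} \sqrt{12}\right)^{3}) = - (-40 + \left(-2 + \sqrt{2} \cdot 2 \sqrt{3}\right)^{2} + \left(-2 + \sqrt{2} \cdot 2 \sqrt{3}\right)^{3}) = - (-40 + \left(-2 + 2 \sqrt{6}\right)^{2} + \left(-2 + 2 \sqrt{6}\right)^{3}) = 40 - \left(-2 + 2 \sqrt{6}\right)^{2} - \left(-2 + 2 \sqrt{6}\right)^{3}$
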